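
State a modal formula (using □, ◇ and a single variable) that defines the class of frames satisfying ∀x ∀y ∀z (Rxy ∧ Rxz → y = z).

This is partial functionality; the standard corresponding axiom is CD: ◇s → □s.

◇s → □s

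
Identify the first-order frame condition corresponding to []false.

□⊥ is valid iff no world has any successor (otherwise □⊥ fails at any world with one).

emptiness of R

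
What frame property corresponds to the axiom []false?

This is the Ver axiom.
Its frame correspondent is emptiness of R — forall x forall y ~Rxy.

Emptiness of R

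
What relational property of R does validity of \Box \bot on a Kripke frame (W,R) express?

□⊥ is valid iff no world has any successor (otherwise □⊥ fails at any world with one).
Conversely, any frame satisfying \forall x \forall y \neg Rxy validates the schema.
Frame condition: \forall x \forall y \neg Rxy.

emptiness of R: \forall x \forall y \neg Rxy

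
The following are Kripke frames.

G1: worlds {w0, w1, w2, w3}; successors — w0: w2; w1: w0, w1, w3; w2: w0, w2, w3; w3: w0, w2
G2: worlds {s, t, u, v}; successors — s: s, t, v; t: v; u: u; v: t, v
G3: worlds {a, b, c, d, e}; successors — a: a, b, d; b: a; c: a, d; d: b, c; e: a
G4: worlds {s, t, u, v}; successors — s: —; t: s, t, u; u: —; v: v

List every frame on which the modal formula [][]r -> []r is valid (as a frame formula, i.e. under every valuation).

G1, G2, G4

The schema corresponds to density: forall x forall y (Rxy -> exists z (Rxz & Rzy)).
G1: condition met.
G2: condition met.
G3: fails — Rdc but no z with Rdz and Rzc.
G4: condition met.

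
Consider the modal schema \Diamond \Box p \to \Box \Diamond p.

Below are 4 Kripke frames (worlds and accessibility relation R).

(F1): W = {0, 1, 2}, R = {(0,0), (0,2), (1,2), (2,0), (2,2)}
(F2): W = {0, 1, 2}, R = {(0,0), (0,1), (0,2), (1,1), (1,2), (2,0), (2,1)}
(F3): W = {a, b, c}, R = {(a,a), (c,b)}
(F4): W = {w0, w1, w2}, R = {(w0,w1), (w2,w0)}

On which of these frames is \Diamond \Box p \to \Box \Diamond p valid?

The schema corresponds to convergence: \forall x \forall y \forall z (Rxy \wedge Rxz \to \exists w (Ryw \wedge Rzw)).
(F1): satisfies the condition.
(F2): satisfies the condition.
(F3): fails — Rcb and Rcb but b and b have no common successor.
(F4): fails — Rw0w1 and Rw0w1 but w1 and w1 have no common successor.

(F1), (F2)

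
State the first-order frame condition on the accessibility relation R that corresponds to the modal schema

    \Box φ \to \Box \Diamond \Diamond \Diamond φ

\forall x \forall z (xRz \to \exists w (xRw \wedge z R^3 w))

This is a Sahlqvist (Geach-type) schema ◇^0□^1φ → □^1◇^3φ.
Minimal-valuation argument: fix x; take any y with xR^0y and any z with xR^1z. Set V(φ) to the set of worlds R-reachable from y in exactly 1 step. Then □^1φ holds at y, so the antecedent holds at x; validity forces ◇^3φ at z, giving a w with zR^3w and yR^1w.
First-order correspondent: \forall x \forall z (xRz \to \exists w (xRw \wedge z R^3 w)).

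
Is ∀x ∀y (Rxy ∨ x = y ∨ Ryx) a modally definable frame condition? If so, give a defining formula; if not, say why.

Any modally definable frame class is closed under disjoint unions.
Take 2 disjoint single-world reflexive frames: each is trivially connected, but their disjoint union has 2 worlds with no edge between distinct components, so it is not connected.
So the class is not modally definable.

No — not modally definable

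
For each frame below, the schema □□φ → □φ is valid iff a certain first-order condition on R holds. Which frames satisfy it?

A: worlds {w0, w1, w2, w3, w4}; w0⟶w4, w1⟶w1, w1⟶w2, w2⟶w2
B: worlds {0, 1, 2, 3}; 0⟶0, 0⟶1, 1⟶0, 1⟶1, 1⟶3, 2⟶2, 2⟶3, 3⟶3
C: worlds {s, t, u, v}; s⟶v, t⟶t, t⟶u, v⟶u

B

The schema corresponds to density: ∀x ∀y (Rxy → ∃z (Rxz ∧ Rzy)).
A: fails — Rw0w4 but no z with Rw0z and Rzw4.
B: satisfies the condition.
C: fails — Rsv but no z with Rsz and Rzv.
Valid on: B.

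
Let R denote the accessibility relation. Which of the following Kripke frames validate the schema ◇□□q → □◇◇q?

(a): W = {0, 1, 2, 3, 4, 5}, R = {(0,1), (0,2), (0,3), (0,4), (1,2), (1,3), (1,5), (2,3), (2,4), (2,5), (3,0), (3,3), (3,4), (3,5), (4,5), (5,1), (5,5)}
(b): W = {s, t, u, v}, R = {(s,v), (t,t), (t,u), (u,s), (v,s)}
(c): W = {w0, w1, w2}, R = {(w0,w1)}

The schema corresponds to a generalized confluence (Geach) condition: ∀x ∀y ∀z ((xRy ∧ xRz) → ∃w (yR²w ∧ zR²w)).
(a): condition met.
(b): fails — tRt, tRu but no w with tR²w and uR²w.
(c): fails — w0Rw1, w0Rw1 but no w with w1R²w and w1R²w.
Valid on: (a).

(a)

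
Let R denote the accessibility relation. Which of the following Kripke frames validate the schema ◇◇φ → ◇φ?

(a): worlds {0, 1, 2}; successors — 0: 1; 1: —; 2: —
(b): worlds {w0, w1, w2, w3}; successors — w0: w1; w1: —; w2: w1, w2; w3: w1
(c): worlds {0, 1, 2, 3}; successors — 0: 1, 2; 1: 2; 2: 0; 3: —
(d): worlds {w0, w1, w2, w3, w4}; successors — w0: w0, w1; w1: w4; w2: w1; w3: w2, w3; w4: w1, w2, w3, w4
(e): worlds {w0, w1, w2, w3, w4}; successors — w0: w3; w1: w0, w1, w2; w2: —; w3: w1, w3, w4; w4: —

(a), (b)

Frame correspondent (Sahlqvist): ∀x ∀y ∀z (Rxy ∧ Ryz → Rxz) — i.e. transitivity.
(a): condition met.
(b): condition met.
(c): fails — R12 and R20 but not R10.
(d): fails — Rw3w2 and Rw2w1 but not Rw3w1.
(e): fails — Rw1w0 and Rw0w3 but not Rw1w3.
Valid on: (a), (b).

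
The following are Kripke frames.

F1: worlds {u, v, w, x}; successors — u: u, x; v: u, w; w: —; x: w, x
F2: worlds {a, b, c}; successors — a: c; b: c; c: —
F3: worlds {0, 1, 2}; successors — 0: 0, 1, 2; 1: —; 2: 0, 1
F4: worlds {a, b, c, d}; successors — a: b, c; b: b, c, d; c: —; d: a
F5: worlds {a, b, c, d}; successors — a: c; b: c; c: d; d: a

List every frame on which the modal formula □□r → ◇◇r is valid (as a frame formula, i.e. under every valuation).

This is the axiom for a generalized confluence (Geach) condition; its first-order frame correspondent is ∀x ∃w (xR²w ∧ xR²w).
F1: fails — at w but no t with wR²t and wR²t.
F2: fails — at a but no w with aR²w and aR²w.
F3: fails — at 1 but no w with 1R²w and 1R²w.
F4: fails — at c but no w with cR²w and cR²w.
F5: ✓.

F5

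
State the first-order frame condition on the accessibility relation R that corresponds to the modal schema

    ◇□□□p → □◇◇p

∀x ∀y ∀z ((xRy ∧ xRz) → ∃w (yR³w ∧ zR²w))

This is a Sahlqvist (Geach-type) schema ◇^1□^3p → □^1◇^2p.
First-order correspondent: ∀x ∀y ∀z ((xRy ∧ xRz) → ∃w (yR³w ∧ zR²w)).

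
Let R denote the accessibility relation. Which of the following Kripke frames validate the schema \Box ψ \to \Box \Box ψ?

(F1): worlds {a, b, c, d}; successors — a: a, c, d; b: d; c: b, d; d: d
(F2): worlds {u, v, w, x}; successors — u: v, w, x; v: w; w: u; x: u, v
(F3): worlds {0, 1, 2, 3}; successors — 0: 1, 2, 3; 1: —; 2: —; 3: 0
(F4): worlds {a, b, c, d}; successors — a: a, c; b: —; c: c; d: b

This is the axiom for transitivity; its first-order frame correspondent is \forall x \forall y \forall z (Rxy \wedge Ryz \to Rxz).
(F1): fails — Rac and Rcb but not Rab.
(F2): fails — Rwu and Ruv but not Rwv.
(F3): fails — R30 and R01 but not R31.
(F4): ✓.

(F4)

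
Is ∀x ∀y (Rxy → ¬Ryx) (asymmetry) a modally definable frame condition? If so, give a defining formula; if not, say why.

Modal frame validity is preserved under surjective bounded morphisms.
The 4-cycle (worlds 0,1,2,3 with 0→1→2→3→0) is asymmetric. Mapping every world to a single reflexive point • is a surjective bounded morphism, and the reflexive point is not asymmetric (R•• but asymmetry requires ¬R••).
So the class is not modally definable.

Not definable by any modal formula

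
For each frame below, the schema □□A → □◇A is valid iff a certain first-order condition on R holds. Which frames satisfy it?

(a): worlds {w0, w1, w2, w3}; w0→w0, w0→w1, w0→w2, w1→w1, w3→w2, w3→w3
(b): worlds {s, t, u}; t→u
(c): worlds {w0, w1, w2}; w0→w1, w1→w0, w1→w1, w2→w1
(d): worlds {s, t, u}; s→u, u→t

The schema corresponds to a generalized confluence (Geach) condition: ∀x ∀z (xRz → ∃w (xR²w ∧ zRw)).
(a): fails — w0Rw2 but no w with w0R²w and w2Rw.
(b): fails — tRu but no w with tR²w and uRw.
(c): ✓.
(d): fails — uRt but no w with uR²w and tRw.
Valid on: (c).

(c)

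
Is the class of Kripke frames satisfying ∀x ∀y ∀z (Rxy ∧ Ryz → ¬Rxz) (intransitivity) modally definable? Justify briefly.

Not definable by any modal formula

Any modally definable frame class is closed under surjective bounded morphisms.
The 3-cycle (worlds a,b,c with a→b→c→a) is intransitive. Mapping every world to a single reflexive point • is a surjective bounded morphism; the reflexive point is not intransitive (R••∧R•• but R••).
So no modal formula (or set of formulas) defines exactly the intransitive frames.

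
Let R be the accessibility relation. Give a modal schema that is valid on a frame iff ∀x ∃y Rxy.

A defining formula is □q → ◇q (the D axiom).
Suppose □q→◇q is valid. At any x set V(q)=W. Then □q at x, so ◇q at x, so x has a successor.

□q → ◇q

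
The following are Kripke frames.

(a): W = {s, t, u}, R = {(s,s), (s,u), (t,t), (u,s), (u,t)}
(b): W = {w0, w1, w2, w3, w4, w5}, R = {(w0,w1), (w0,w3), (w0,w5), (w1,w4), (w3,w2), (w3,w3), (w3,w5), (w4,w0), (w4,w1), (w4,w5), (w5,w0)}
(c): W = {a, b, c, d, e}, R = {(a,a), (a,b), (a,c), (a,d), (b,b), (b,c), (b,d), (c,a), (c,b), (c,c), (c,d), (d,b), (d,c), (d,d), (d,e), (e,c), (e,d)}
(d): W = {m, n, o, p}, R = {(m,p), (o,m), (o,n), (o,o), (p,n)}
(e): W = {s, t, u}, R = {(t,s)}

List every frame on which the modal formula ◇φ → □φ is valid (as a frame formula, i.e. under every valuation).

This is the axiom for partial functionality; its first-order frame correspondent is ∀x ∀y ∀z (Rxy ∧ Rxz → y = z).
(a): fails — s sees both s and u.
(b): fails — w0 sees both w1 and w3.
(c): fails — a sees both a and b.
(d): fails — o sees both m and n.
(e): ✓.
Valid on: (e).

(e)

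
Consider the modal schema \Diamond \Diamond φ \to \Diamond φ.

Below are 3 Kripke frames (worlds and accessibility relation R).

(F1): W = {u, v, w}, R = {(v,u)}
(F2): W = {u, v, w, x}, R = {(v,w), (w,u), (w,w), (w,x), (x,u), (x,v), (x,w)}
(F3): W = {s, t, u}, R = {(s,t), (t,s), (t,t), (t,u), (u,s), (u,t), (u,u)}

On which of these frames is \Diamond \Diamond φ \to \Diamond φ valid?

The schema corresponds to transitivity: \forall x \forall y \forall z (Rxy \wedge Ryz \to Rxz).
(F1): ✓.
(F2): fails — Rxw and Rwx but not Rxx.
(F3): fails — Rst and Rts but not Rss.

(F1)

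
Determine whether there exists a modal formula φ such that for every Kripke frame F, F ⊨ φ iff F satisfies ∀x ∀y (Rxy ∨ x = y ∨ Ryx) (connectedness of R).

Any modally definable frame class is closed under disjoint unions.
Take 3 disjoint single-world reflexive frames: each is trivially connected, but their disjoint union has 3 worlds with no edge between distinct components, so it is not connected.
So no modal formula (or set of formulas) defines exactly the connected frames.

No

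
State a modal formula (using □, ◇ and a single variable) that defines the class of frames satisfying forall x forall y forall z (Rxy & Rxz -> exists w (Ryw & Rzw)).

The condition is convergence. The .2 schema ◇□q → □◇q defines it.
Suppose ◇□q→□◇q is valid. Take Rxy, Rxz and set V(q)={w : Ryw}. Then □q at y so ◇□q at x, so □◇q at x, so ◇q at z, giving w with Rzw and Ryw.

◇□q → □◇q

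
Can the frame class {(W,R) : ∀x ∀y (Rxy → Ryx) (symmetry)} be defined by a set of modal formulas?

Yes, by p → □◇p

The condition is symmetry. A defining modal formula is p → □◇p.
Suppose p→□◇p is valid. Take Rxy and set V(p)={x}. Then p at x, so □◇p at x, so ◇p at y, so some z with Ryz has p; z=x, i.e. Ryx.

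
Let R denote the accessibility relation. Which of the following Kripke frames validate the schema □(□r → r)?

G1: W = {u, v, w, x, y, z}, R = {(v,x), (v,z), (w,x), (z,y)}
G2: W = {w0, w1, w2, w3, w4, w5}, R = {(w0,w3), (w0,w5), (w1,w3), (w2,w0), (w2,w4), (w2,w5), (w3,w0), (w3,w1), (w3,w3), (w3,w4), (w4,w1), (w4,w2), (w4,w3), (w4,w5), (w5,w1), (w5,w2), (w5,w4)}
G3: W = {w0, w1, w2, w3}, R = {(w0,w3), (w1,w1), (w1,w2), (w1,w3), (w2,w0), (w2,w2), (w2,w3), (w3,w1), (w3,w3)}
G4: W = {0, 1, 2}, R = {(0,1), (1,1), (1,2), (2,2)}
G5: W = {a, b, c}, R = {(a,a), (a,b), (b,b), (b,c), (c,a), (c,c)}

This is the axiom for shift-reflexivity; its first-order frame correspondent is ∀x ∀y (Rxy → Ryy).
G1: fails — Rzy but not Ryy.
G2: fails — Rw2w4 but not Rw4w4.
G3: fails — Rw2w0 but not Rw0w0.
G4: condition met.
G5: condition met.
Valid on: G4, G5.

G4, G5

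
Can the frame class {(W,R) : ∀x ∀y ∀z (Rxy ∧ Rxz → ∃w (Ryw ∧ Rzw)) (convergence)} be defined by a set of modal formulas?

The condition is convergence. A defining modal formula is ◇□q → □◇q.
Suppose ◇□q→□◇q is valid. Take Rxy, Rxz and set V(q)={w : Ryw}. Then □q at y so ◇□q at x, so □◇q at x, so ◇q at z, giving w with Rzw and Ryw.

Yes, by ◇□q → □◇q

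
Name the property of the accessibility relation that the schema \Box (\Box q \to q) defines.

Suppose □(□q→q) is valid. Take Rxy and set V(q)={w : Ryw}. Then at y, □q holds; since □(□q→q) at x, □q→q at y, so q at y, i.e. Ryy.

Shift-reflexivity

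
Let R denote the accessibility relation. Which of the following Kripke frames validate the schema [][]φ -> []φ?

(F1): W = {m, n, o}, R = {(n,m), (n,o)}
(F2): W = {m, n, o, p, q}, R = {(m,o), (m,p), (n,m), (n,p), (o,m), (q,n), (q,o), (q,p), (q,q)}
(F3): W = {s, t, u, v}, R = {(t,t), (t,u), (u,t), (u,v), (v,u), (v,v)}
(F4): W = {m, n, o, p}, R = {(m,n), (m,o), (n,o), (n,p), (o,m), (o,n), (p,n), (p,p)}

(F3)

This is the axiom for density; its first-order frame correspondent is forall x forall y (Rxy -> exists z (Rxz & Rzy)).
(F1): fails — Rno but no z with Rnz and Rzo.
(F2): fails — Rom but no z with Roz and Rzm.
(F3): condition met.
(F4): fails — Rom but no z with Roz and Rzm.
Valid on: (F3).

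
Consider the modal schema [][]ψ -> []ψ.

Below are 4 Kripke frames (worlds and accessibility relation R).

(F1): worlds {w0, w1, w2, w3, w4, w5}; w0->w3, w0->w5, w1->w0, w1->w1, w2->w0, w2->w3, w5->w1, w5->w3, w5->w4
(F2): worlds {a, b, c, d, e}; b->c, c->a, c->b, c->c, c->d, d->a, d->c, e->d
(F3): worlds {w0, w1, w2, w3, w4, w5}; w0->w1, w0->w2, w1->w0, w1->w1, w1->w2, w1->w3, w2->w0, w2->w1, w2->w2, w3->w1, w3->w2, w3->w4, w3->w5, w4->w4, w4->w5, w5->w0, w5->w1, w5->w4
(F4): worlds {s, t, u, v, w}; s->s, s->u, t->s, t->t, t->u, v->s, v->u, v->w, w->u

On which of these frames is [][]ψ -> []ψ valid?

(F3)

This is the axiom for density; its first-order frame correspondent is forall x forall y (Rxy -> exists z (Rxz & Rzy)).
(F1): fails — Rw0w5 but no z with Rw0z and Rzw5.
(F2): fails — Red but no z with Rez and Rzd.
(F3): condition met.
(F4): fails — Rwu but no z with Rwz and Rzu.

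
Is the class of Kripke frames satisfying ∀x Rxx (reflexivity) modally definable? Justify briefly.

Yes: it is reflexivity, defined by the T schema □r → r.
Suppose □r→r is valid. At any x set V(r)={w : Rxw}. Then □r holds at x, so r holds at x, i.e. Rxx.

Yes, by □r → r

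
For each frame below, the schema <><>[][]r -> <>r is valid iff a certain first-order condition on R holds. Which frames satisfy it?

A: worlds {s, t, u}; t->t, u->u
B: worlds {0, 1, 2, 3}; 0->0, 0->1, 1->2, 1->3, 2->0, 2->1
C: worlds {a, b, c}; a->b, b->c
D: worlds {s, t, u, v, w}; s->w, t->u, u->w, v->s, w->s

A

Frame correspondent (Sahlqvist): forall x forall y (x R^2 y -> exists w (y R^2 w & xRw)) — i.e. a generalized confluence (Geach) condition.
A: holds.
B: fails — 0R²3 but no w with 3R²w and 0Rw.
C: fails — aR²c but no w with cR²w and aRw.
D: fails — sR²s but no w* with sR²w* and sRw*.
Valid on: A.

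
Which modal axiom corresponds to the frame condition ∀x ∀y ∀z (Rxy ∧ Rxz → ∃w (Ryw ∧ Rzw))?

The condition is convergence. The .2 schema ◇□ψ → □◇ψ defines it.

◇□ψ → □◇ψ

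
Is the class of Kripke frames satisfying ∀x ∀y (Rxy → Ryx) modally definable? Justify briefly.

The condition is symmetry. A defining modal formula is q → □◇q.
Suppose q→□◇q is valid. Take Rxy and set V(q)={x}. Then q at x, so □◇q at x, so ◇q at y, so some z with Ryz has q; z=x, i.e. Ryx.

Definable; q → □◇q defines it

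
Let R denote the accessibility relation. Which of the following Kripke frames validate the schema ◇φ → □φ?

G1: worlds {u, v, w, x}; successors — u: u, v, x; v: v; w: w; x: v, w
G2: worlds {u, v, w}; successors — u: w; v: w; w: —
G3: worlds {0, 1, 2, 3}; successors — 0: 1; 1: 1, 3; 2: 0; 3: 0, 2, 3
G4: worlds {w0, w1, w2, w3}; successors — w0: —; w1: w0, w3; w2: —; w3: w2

G2

This is the axiom for partial functionality; its first-order frame correspondent is ∀x ∀y ∀z (Rxy ∧ Rxz → y = z).
G1: fails — u sees both u and v.
G2: satisfies the condition.
G3: fails — 1 sees both 1 and 3.
G4: fails — w1 sees both w0 and w3.
Valid on: G2.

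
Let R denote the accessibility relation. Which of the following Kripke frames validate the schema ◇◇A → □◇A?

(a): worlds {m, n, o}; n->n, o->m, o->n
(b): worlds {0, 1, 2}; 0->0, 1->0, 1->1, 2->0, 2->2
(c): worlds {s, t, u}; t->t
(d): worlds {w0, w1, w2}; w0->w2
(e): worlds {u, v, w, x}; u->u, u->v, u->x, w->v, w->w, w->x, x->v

(c), (d)

This is the axiom for a generalized confluence (Geach) condition; its first-order frame correspondent is ∀x ∀y ∀z ((xR²y ∧ xRz) → ∃w (y = w ∧ zRw)).
(a): fails — oR²n, oRm but no w with n=w and mRw.
(b): fails — 1R²1, 1R0 but no w with 1=w and 0Rw.
(c): satisfies the condition.
(d): satisfies the condition.
(e): fails — uR²u, uRv but no t with u=t and vRt.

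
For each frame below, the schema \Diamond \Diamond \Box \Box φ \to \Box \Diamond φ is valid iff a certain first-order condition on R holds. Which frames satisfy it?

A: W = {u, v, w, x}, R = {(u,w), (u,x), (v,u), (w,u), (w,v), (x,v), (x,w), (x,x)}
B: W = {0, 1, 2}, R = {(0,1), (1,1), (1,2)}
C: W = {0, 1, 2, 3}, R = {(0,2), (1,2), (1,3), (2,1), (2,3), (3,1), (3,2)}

C

Frame correspondent (Sahlqvist): \forall x \forall y \forall z ((x R^2 y \wedge xRz) \to \exists w (y R^2 w \wedge zRw)) — i.e. a generalized confluence (Geach) condition.
A: fails — uR²v, uRw but no t with vR²t and wRt.
B: fails — 0R²2, 0R1 but no w with 2R²w and 1Rw.
C: condition met.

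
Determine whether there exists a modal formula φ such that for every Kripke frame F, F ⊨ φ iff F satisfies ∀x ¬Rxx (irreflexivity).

Any modally definable frame class is closed under surjective bounded morphisms.
The 5-cycle (worlds 0,1,2,3,4 with 0→1→2→3→4→0) is irreflexive, and the map sending every world to a single reflexive point • is a surjective bounded morphism (forth: every edge maps to (•,•); back: every world has a successor). So any modal formula valid on the 5-cycle is also valid on the reflexive point, which is not irreflexive.
So no modal formula (or set of formulas) defines exactly the irreflexive frames.

No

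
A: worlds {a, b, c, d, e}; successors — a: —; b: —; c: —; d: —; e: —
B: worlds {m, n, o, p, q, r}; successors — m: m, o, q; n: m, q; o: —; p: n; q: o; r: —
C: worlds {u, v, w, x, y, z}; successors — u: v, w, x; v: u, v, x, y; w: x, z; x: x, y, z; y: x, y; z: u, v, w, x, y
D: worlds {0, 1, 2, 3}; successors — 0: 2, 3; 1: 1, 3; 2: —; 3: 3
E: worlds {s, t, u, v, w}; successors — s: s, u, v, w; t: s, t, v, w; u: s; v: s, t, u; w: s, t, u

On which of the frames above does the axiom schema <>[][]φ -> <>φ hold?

Frame correspondent (Sahlqvist): forall x forall y (xRy -> exists w (y R^2 w & xRw)) — i.e. a generalized confluence (Geach) condition.
A: condition met.
B: fails — mRo but no w with oR²w and mRw.
C: condition met.
D: fails — 0R2 but no w with 2R²w and 0Rw.
E: condition met.

A, C, E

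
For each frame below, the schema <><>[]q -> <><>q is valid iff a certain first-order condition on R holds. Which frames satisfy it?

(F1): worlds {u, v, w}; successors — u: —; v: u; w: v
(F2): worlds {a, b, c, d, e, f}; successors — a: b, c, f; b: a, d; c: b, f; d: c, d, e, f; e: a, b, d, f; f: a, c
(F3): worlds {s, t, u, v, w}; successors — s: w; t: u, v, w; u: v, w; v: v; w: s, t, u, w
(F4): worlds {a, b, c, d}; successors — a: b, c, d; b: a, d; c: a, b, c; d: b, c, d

(F3), (F4)

This is the axiom for a generalized confluence (Geach) condition; its first-order frame correspondent is forall x forall y (x R^2 y -> exists w (yRw & x R^2 w)).
(F1): fails — wR²u but no t with uRt and wR²t.
(F2): fails — cR²c but no w with cRw and cR²w.
(F3): holds.
(F4): holds.
Valid on: (F3), (F4).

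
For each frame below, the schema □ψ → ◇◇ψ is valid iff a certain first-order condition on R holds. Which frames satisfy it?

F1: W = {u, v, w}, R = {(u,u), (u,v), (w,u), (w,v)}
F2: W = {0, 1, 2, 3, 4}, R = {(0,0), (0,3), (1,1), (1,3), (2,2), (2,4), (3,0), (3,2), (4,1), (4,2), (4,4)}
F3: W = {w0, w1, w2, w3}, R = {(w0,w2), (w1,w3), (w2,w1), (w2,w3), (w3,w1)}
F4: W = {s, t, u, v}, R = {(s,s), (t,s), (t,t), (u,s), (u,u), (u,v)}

This is the axiom for a generalized confluence (Geach) condition; its first-order frame correspondent is ∀x ∃w (xRw ∧ xR²w).
F1: fails — at v but no t with vRt and vR²t.
F2: satisfies the condition.
F3: fails — at w0 but no w with w0Rw and w0R²w.
F4: fails — at v but no w with vRw and vR²w.

F2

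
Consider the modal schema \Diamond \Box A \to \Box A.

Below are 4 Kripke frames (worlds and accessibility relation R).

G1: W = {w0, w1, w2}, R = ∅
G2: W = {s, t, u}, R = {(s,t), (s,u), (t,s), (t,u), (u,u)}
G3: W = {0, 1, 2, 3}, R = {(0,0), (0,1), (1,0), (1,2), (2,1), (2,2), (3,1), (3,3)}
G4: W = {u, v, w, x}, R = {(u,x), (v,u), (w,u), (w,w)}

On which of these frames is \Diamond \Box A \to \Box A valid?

G1

The schema corresponds to the Euclidean property: \forall x \forall y \forall z (Rxy \wedge Rxz \to Ryz).
G1: ✓.
G2: fails — Rsu and Rst but not Rut.
G3: fails — R01 and R01 but not R11.
G4: fails — Rux and Rux but not Rxx.
Valid on: G1.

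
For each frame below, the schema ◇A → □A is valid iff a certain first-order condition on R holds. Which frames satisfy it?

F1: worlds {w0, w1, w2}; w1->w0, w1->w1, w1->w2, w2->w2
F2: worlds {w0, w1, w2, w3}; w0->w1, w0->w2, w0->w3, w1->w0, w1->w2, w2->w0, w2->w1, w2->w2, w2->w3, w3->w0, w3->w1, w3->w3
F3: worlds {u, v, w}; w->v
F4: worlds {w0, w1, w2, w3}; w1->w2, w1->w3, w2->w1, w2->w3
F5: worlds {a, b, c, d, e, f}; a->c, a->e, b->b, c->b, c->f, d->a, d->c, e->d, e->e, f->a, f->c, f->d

The schema corresponds to partial functionality: ∀x ∀y ∀z (Rxy ∧ Rxz → y = z).
F1: fails — w1 sees both w0 and w1.
F2: fails — w0 sees both w1 and w2.
F3: holds.
F4: fails — w1 sees both w2 and w3.
F5: fails — a sees both c and e.

F3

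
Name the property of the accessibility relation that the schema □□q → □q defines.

density

Suppose □□q→□q is valid. Take Rxy and set V(q)={w : xR²w}. Then □□q at x, so □q at x, so q at y, i.e. ∃z(Rxz∧Rzy).
Conversely, on a frame with density the schema holds at every world under every valuation.
So the correspondent is density.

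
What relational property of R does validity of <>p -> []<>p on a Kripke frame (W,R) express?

the Euclidean property: forall x forall y forall z (Rxy & Rxz -> Ryz)

Suppose ◇p→□◇p is valid. Take Rxy, Rxz and set V(p)={y}. Then ◇p at x, so □◇p at x, so ◇p at z, so some w with Rzw has p; w=y, i.e. Rzy. By symmetry of the argument, Ryz.
Conversely, any frame satisfying forall x forall y forall z (Rxy & Rxz -> Ryz) validates the schema.
Frame condition: forall x forall y forall z (Rxy & Rxz -> Ryz).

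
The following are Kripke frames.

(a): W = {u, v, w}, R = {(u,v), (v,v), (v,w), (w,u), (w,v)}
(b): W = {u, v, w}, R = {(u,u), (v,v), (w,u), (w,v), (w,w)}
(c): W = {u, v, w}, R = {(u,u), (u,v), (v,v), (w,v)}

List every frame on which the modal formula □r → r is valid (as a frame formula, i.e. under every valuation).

The schema corresponds to reflexivity: ∀x Rxx.
(a): fails — world u does not see itself.
(b): ✓.
(c): fails — world w does not see itself.

(b)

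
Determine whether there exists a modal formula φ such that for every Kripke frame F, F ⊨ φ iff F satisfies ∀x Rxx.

This is a Sahlqvist condition; the T axiom □r → r defines it.
Suppose □r→r is valid. At any x set V(r)={w : Rxw}. Then □r holds at x, so r holds at x, i.e. Rxx.

Definable; □r → r defines it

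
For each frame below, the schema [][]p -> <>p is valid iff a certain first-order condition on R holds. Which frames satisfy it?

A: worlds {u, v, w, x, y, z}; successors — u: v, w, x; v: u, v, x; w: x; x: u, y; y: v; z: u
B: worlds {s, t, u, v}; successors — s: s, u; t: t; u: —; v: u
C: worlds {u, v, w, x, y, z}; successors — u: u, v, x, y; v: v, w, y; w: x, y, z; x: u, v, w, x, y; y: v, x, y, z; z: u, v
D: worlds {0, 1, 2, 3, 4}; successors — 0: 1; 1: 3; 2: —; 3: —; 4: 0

The schema corresponds to a generalized confluence (Geach) condition: forall x exists w (x R^2 w & xRw).
A: fails — at w but no t with wR²t and wRt.
B: fails — at u but no w with uR²w and uRw.
C: condition met.
D: fails — at 0 but no w with 0R²w and 0Rw.
Valid on: C.

C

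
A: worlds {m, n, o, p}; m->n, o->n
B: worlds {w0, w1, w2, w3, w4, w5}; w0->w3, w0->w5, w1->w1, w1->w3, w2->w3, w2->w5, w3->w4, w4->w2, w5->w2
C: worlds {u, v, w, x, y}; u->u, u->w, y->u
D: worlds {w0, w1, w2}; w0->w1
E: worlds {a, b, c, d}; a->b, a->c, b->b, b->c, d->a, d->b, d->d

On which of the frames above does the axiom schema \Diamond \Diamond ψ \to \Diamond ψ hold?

A, D

Frame correspondent (Sahlqvist): \forall x \forall y (x R^2 y \to \exists w (y = w \wedge xRw)) — i.e. a generalized confluence (Geach) condition.
A: ✓.
B: fails — w0R²w2 but no w with w2=w and w0Rw.
C: fails — yR²w but no t with w=t and yRt.
D: ✓.
E: fails — dR²c but no w with c=w and dRw.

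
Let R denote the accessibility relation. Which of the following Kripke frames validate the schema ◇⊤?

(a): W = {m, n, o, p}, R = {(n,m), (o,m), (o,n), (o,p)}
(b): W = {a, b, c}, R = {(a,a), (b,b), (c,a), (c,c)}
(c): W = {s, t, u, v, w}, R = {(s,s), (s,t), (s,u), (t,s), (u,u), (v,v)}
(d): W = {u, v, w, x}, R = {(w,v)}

(b)

The schema corresponds to seriality: ∀x ∃y Rxy.
(a): fails — world m has no successor.
(b): holds.
(c): fails — world w has no successor.
(d): fails — world u has no successor.
Valid on: (b).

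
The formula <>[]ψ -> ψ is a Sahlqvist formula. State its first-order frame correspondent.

symmetry: forall x forall y (Rxy -> Ryx)

This is a form of the B axiom.
It corresponds to symmetry: forall x forall y (Rxy -> Ryx).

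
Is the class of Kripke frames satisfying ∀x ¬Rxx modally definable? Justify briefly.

Any modally definable frame class is closed under surjective bounded morphisms.
The 5-cycle (worlds s,t,u,v,w with s→t→u→v→w→s) is irreflexive, and the map sending every world to a single reflexive point • is a surjective bounded morphism (forth: every edge maps to (•,•); back: every world has a successor). So any modal formula valid on the 5-cycle is also valid on the reflexive point, which is not irreflexive.
So no modal formula (or set of formulas) defines exactly the irreflexive frames.

No — not modally definable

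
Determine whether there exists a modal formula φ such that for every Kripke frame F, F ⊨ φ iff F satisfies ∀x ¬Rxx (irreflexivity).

Not modally definable

Any modally definable frame class is closed under surjective bounded morphisms.
The 2-cycle (worlds s,t with s→t→s) is irreflexive, and the map sending every world to a single reflexive point • is a surjective bounded morphism (forth: every edge maps to (•,•); back: every world has a successor). So any modal formula valid on the 2-cycle is also valid on the reflexive point, which is not irreflexive.
So no modal formula (or set of formulas) defines exactly the irreflexive frames.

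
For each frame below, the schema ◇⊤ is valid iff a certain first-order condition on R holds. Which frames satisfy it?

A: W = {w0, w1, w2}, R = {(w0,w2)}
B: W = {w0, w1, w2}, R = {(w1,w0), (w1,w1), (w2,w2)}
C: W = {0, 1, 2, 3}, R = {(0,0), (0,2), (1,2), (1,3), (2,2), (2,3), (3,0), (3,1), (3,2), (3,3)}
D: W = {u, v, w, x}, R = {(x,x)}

Frame correspondent (Sahlqvist): ∀x ∃y Rxy — i.e. seriality.
A: fails — world w1 has no successor.
B: fails — world w0 has no successor.
C: ✓.
D: fails — world u has no successor.

C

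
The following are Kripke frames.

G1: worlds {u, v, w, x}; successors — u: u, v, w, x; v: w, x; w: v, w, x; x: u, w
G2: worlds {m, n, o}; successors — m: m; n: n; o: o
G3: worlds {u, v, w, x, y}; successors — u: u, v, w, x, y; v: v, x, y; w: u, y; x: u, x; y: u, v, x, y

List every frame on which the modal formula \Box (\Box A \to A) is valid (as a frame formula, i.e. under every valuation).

The schema corresponds to shift-reflexivity: \forall x \forall y (Rxy \to Ryy).
G1: fails — Ruv but not Rvv.
G2: ✓.
G3: fails — Ruw but not Rww.
Valid on: G2.

G2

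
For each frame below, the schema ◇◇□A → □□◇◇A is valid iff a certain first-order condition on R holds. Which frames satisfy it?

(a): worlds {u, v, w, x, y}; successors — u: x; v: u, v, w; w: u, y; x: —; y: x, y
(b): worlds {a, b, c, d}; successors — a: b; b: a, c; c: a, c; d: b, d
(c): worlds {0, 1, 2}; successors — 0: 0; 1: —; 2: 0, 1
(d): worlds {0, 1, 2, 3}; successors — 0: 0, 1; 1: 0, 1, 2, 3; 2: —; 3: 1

(c)

This is the axiom for a generalized confluence (Geach) condition; its first-order frame correspondent is ∀x ∀y ∀z ((xR²y ∧ xR²z) → ∃w (yRw ∧ zR²w)).
(a): fails — vR²u, vR²u but no t with uRt and uR²t.
(b): fails — aR²a, aR²a but no w with aRw and aR²w.
(c): ✓.
(d): fails — 0R²0, 0R²2 but no w with 0Rw and 2R²w.
Valid on: (c).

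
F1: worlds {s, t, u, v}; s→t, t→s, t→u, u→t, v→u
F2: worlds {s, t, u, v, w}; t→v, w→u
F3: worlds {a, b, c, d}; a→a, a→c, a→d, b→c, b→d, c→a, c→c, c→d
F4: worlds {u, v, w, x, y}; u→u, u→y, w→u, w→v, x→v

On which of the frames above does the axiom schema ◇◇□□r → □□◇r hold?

F2

The schema corresponds to a generalized confluence (Geach) condition: ∀x ∀y ∀z ((xR²y ∧ xR²z) → ∃w (yR²w ∧ zRw)).
F1: fails — sR²s, sR²s but no w with sR²w and sRw.
F2: holds.
F3: fails — aR²a, aR²d but no w with aR²w and dRw.
F4: fails — uR²u, uR²y but no t with uR²t and yRt.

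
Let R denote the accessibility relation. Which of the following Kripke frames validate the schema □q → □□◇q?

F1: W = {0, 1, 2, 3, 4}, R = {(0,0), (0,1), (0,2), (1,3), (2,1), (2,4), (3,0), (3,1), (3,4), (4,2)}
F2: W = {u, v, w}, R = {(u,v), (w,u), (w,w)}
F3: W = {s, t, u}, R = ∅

The schema corresponds to a generalized confluence (Geach) condition: ∀x ∀z (xR²z → ∃w (xRw ∧ zRw)).
F1: fails — 0R²1 but no w with 0Rw and 1Rw.
F2: fails — wR²u but no t with wRt and uRt.
F3: condition met.
Valid on: F3.

F3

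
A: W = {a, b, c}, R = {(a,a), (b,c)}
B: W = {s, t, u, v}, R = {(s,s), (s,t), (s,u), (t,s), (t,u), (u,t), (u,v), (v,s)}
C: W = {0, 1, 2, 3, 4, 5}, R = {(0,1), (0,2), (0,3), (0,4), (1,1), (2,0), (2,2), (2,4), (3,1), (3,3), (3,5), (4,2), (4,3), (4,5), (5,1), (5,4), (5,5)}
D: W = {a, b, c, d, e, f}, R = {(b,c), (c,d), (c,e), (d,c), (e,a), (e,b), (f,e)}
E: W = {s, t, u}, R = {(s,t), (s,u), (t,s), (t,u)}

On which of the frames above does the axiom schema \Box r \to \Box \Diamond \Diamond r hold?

B, C

Frame correspondent (Sahlqvist): \forall x \forall z (xRz \to \exists w (xRw \wedge z R^2 w)) — i.e. a generalized confluence (Geach) condition.
A: fails — bRc but no w with bRw and cR²w.
B: condition met.
C: condition met.
D: fails — cRe but no w with cRw and eR²w.
E: fails — sRu but no w with sRw and uR²w.
Valid on: B, C.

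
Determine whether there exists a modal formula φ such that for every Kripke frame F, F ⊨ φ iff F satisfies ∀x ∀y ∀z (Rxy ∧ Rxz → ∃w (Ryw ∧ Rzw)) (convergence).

The condition is convergence. A defining modal formula is ◇□q → □◇q.
Suppose ◇□q→□◇q is valid. Take Rxy, Rxz and set V(q)={w : Ryw}. Then □q at y so ◇□q at x, so □◇q at x, so ◇q at z, giving w with Rzw and Ryw.

Definable; ◇□q → □◇q defines it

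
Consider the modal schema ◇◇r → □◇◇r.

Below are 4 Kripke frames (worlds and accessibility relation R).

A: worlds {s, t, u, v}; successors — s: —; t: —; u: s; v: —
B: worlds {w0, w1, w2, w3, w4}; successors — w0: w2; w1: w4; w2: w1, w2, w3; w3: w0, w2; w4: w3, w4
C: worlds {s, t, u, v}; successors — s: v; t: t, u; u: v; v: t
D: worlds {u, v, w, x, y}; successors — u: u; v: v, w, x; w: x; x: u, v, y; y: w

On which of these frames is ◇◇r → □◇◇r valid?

This is the axiom for a generalized confluence (Geach) condition; its first-order frame correspondent is ∀x ∀y ∀z ((xR²y ∧ xRz) → ∃w (y = w ∧ zR²w)).
A: ✓.
B: fails — w2R²w0, w2Rw1 but no w with w0=w and w1R²w.
C: fails — tR²u, tRu but no w with u=w and uR²w.
D: fails — vR²w, vRw but no t with w=t and wR²t.
Valid on: A.

A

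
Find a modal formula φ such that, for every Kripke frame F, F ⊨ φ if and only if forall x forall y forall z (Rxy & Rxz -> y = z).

◇s → □s

The condition is partial functionality. The CD schema ◇s → □s defines it.
Suppose ◇s→□s is valid. Take Rxy, Rxz and set V(s)={y}. Then ◇s at x, so □s at x, so s at z, i.e. z=y.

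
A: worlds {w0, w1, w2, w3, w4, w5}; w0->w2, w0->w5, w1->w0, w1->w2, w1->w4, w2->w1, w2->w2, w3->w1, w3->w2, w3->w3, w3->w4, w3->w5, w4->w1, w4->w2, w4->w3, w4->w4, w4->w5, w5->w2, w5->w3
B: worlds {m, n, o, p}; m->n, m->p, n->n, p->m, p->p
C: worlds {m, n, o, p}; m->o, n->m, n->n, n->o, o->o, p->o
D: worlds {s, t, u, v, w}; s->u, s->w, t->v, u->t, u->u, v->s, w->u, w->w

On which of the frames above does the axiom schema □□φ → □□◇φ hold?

This is the axiom for a generalized confluence (Geach) condition; its first-order frame correspondent is ∀x ∀z (xR²z → ∃w (xR²w ∧ zRw)).
A: holds.
B: holds.
C: holds.
D: fails — sR²t but no w* with sR²w* and tRw*.
Valid on: A, B, C.

A, B, C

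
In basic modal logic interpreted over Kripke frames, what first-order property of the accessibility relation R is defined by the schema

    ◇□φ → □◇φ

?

convergence

This is the .2 axiom.
It corresponds to convergence: ∀x ∀y ∀z (Rxy ∧ Rxz → ∃w (Ryw ∧ Rzw)).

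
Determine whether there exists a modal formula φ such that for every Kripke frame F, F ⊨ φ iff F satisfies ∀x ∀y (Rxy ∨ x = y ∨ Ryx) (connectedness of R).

Not modally definable

If a class were modally definable it would be closed under disjoint unions (Goldblatt–Thomason).
Take 4 disjoint single-world reflexive frames: each is trivially connected, but their disjoint union has 4 worlds with no edge between distinct components, so it is not connected.
So the class is not modally definable.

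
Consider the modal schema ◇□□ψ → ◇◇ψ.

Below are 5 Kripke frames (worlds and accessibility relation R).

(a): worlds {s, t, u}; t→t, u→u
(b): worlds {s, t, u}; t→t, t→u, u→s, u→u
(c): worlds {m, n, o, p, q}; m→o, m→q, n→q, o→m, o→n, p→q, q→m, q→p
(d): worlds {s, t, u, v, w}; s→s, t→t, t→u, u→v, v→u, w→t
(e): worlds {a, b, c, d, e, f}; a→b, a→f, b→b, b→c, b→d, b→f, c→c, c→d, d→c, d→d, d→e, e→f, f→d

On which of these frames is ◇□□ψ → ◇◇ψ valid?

Frame correspondent (Sahlqvist): ∀x ∀y (xRy → ∃w (yR²w ∧ xR²w)) — i.e. a generalized confluence (Geach) condition.
(a): holds.
(b): fails — uRs but no w with sR²w and uR²w.
(c): fails — mRo but no w with oR²w and mR²w.
(d): fails — uRv but no w* with vR²w* and uR²w*.
(e): holds.
Valid on: (a), (e).

(a), (e)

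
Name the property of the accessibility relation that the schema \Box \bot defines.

□⊥ is valid iff no world has any successor (otherwise □⊥ fails at any world with one).
Conversely, any frame satisfying \forall x \forall y \neg Rxy validates the schema.
So the correspondent is emptiness of R.

emptiness of R: \forall x \forall y \neg Rxy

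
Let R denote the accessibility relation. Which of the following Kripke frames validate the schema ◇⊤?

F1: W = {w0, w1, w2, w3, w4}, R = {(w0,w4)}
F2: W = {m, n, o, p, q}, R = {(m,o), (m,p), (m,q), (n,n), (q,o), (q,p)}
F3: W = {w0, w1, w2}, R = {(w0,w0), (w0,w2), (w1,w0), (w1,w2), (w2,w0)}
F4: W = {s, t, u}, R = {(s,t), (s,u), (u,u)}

Frame correspondent (Sahlqvist): ∀x ∃y Rxy — i.e. seriality.
F1: fails — world w1 has no successor.
F2: fails — world o has no successor.
F3: condition met.
F4: fails — world t has no successor.

F3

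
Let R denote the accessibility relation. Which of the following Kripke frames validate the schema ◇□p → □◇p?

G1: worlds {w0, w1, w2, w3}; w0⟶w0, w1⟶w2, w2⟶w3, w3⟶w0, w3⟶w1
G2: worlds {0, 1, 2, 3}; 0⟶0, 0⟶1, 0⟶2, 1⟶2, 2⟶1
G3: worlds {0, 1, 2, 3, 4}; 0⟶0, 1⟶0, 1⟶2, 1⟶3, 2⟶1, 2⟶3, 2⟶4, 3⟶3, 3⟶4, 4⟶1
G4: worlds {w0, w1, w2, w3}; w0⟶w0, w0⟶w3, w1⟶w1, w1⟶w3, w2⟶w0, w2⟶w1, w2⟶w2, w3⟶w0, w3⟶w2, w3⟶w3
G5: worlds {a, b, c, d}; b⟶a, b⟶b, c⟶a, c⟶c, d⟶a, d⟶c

G4

The schema corresponds to convergence: ∀x ∀y ∀z (Rxy ∧ Rxz → ∃w (Ryw ∧ Rzw)).
G1: fails — Rw3w1 and Rw3w0 but w1 and w0 have no common successor.
G2: fails — R02 and R01 but 2 and 1 have no common successor.
G3: fails — R10 and R12 but 0 and 2 have no common successor.
G4: ✓.
G5: fails — Rbb and Rba but b and a have no common successor.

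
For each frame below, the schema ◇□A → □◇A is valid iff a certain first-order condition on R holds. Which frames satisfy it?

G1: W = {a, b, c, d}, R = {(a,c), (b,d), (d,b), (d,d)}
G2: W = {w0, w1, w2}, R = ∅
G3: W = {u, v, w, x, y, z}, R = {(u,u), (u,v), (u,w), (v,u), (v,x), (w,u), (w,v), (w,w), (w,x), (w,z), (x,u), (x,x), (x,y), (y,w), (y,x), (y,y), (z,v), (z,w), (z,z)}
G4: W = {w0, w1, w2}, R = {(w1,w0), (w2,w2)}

G2

The schema corresponds to convergence: ∀x ∀y ∀z (Rxy ∧ Rxz → ∃w (Ryw ∧ Rzw)).
G1: fails — Rac and Rac but c and c have no common successor.
G2: satisfies the condition.
G3: fails — Rwx and Rwz but x and z have no common successor.
G4: fails — Rw1w0 and Rw1w0 but w0 and w0 have no common successor.
Valid on: G2.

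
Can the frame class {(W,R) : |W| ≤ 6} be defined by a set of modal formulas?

Any modally definable frame class is closed under disjoint unions.
Any modal formula valid on each of 7 disjoint one-world frames is valid on their disjoint union (validity is preserved under disjoint unions). Each one-world frame has |W|=1≤6, but the union has |W|=7.
So no modal formula (or set of formulas) defines exactly the |W|≤6 frames.

Not definable by any modal formula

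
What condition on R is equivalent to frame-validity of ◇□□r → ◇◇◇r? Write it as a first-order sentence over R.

∀x ∀y (xRy → ∃w (yR²w ∧ xR³w))

This is a Sahlqvist (Geach-type) schema ◇^1□^2r → □^0◇^3r.
First-order correspondent: ∀x ∀y (xRy → ∃w (yR²w ∧ xR³w)).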